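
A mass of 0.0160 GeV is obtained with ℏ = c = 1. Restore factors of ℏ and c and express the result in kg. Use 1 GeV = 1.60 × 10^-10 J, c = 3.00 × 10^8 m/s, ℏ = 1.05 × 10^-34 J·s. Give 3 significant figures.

2.84 × 10^-29 kg

Mass is [E]/c²; divide by c².
1 GeV → 1/c² × (1 GeV in J) = 1.78 × 10^-27 kg.
Result: 0.0160 × 1.78 × 10^-27 = 2.84 × 10^-29 kg.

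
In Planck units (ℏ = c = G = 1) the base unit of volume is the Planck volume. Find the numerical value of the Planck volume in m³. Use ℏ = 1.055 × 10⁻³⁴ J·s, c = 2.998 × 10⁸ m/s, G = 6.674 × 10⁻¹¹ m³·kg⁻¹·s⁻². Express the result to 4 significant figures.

V_P = (ℏG/c³)^(3/2)
  = √(1.784 × 10⁻²⁰⁹)
  = 4.224 × 10⁻¹⁰⁵ m³

4.224 × 10⁻¹⁰⁵ m³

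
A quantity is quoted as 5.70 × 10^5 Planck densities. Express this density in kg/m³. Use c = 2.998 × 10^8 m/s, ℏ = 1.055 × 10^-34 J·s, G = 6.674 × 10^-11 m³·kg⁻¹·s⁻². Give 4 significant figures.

One Planck density: ρ_P = c⁵/(ℏG²) = 5.154 × 10^96 kg/m³.
5.70 × 10^5 × 5.154 × 10^96 kg/m³ = 2.938 × 10^102 kg/m³

2.938 × 10^102 kg/m³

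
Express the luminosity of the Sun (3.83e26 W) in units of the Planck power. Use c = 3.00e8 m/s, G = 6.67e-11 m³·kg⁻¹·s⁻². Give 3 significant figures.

Planck power: P_P = c⁵/G = 3.64e52 W.
3.83e26 / 3.64e52 = 1.05e-26

1.05e-26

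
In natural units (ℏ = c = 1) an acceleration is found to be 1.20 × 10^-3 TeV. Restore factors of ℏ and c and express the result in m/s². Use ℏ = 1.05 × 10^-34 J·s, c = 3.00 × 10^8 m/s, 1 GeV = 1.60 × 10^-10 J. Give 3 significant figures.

Acceleration is [L]/[T]² = c·[E]/ℏ.
1 GeV → c/ℏ × (1 GeV in J) = 4.57 × 10^32 m/s².
Convert the energy scale: 1.20 × 10^-3 TeV = 1.20 GeV.
Result: 1.20 × 4.57 × 10^32 = 5.49 × 10^32 m/s².

5.49 × 10^32 m/s²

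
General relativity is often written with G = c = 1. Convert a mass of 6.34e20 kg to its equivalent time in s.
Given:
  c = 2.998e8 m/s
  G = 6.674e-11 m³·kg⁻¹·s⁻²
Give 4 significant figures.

1.570e-15 s

Mass → time via G/c³.
6.34e20 kg × (G/c³) = 1.570e-15 s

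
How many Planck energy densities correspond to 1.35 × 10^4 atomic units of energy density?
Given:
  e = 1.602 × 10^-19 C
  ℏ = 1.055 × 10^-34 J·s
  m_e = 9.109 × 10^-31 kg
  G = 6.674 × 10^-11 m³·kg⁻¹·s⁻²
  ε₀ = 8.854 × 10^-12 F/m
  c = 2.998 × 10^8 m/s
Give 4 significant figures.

8.536 × 10^-97

atomic unit of energy density: u_au = E_h/a₀³ = m_e⁴e¹⁰/((4πε₀)⁵ℏ⁸) = 2.929 × 10^13 J/m³
Planck energy density: u_P = c⁷/(ℏG²) = 4.632 × 10^113 J/m³
1.35 × 10^4 × 2.929 × 10^13 / 4.632 × 10^113 = 8.536 × 10^-97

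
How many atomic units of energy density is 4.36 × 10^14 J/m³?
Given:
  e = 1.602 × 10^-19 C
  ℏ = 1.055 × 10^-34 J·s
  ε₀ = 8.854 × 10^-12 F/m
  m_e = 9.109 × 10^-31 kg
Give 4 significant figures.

14.88

atomic unit of energy density: u_au = E_h/a₀³ = m_e⁴e¹⁰/((4πε₀)⁵ℏ⁸) = 2.929 × 10^13 J/m³.
4.36 × 10^14 / 2.929 × 10^13 = 14.88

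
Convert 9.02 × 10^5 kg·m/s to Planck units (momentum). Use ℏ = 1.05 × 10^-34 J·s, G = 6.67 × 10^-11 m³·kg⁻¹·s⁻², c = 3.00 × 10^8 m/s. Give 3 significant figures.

1.38 × 10^5

Planck momentum: p_P = √(ℏc³/G) = 6.52 kg·m/s.
9.02 × 10^5 / 6.52 = 1.38 × 10^5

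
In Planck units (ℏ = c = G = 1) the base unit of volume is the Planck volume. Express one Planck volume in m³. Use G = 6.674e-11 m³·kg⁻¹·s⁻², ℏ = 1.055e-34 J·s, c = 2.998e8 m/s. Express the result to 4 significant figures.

V_P = (ℏG/c³)^(3/2)
  = √(1.784e-209)
  = 4.224e-105 m³

4.224e-105 m³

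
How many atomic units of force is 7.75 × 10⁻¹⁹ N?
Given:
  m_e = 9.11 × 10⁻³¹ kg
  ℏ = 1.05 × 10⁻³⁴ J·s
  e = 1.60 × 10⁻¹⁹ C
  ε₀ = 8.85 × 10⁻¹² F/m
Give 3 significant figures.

atomic unit of force: F_au = E_h/a₀ = m_e²e⁶/((4πε₀)³ℏ⁴) = 8.33 × 10⁻⁸ N.
7.75 × 10⁻¹⁹ / 8.33 × 10⁻⁸ = 9.31 × 10⁻¹²

9.31 × 10⁻¹²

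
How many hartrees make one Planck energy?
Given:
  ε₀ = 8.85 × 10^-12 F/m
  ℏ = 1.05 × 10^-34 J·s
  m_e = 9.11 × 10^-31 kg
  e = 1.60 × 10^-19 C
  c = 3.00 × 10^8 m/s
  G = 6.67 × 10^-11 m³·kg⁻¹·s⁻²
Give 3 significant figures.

Planck energy: E_P = √(ℏc⁵/G) = 1.96 × 10^9 J
hartree: E_h = m_e e⁴/(4πε₀ℏ)² = 4.38 × 10^-18 J
ratio = 1.96 × 10^9 / 4.38 × 10^-18 = 4.47 × 10^26

4.47 × 10^26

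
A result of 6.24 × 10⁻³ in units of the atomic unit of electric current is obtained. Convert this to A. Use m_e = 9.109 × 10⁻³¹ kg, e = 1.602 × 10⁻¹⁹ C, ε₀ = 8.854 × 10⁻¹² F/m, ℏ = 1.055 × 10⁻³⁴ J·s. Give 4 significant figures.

4.126 × 10⁻⁵ A

One atomic unit of electric current: I_au = e E_h/ℏ = m_e e⁵/((4πε₀)²ℏ³) = 6.612 × 10⁻³ A.
6.24 × 10⁻³ × 6.612 × 10⁻³ A = 4.126 × 10⁻⁵ A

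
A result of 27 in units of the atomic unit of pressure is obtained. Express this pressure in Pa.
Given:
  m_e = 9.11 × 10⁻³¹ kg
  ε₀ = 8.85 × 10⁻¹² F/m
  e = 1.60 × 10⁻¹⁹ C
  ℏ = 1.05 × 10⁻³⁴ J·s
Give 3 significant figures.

8.13 × 10¹⁴ Pa

One atomic unit of pressure: P_au = E_h/a₀³ = m_e⁴e¹⁰/((4πε₀)⁵ℏ⁸) = 3.01 × 10¹³ Pa.
27 × 3.01 × 10¹³ Pa = 8.13 × 10¹⁴ Pa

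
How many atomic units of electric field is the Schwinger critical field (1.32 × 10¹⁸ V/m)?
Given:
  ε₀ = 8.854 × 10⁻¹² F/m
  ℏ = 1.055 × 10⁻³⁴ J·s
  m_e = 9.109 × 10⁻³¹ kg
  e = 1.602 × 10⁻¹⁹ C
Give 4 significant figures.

2.573 × 10⁶

atomic unit of electric field: E_au = E_h/(e a₀) = m_e²e⁵/((4πε₀)³ℏ⁴) = 5.131 × 10¹¹ V/m.
1.32 × 10¹⁸ / 5.131 × 10¹¹ = 2.573 × 10⁶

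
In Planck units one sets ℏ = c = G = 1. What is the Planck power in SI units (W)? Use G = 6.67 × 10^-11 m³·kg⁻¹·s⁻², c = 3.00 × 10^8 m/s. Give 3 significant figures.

3.64 × 10^52 W

P_P = c⁵/G
  = 2.43 × 10^42 / 6.67 × 10^-11
  = 3.64 × 10^52 W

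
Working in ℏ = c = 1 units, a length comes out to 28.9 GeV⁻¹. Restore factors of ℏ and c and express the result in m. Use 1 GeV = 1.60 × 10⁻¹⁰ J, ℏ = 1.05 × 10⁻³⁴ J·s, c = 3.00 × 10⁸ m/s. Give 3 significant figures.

5.69 × 10⁻¹⁵ m

A length is [E]⁻¹ in ℏ=c=1; restore one factor of ℏc.
1 GeV⁻¹ → ℏc × (1 GeV in J)⁻¹ = 1.97 × 10⁻¹⁶ m.
Result: 28.9 × 1.97 × 10⁻¹⁶ = 5.69 × 10⁻¹⁵ m.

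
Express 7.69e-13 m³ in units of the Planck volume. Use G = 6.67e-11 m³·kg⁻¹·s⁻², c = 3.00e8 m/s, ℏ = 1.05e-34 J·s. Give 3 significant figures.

Planck volume: V_P = (ℏG/c³)^(3/2) = 4.18e-105 m³.
7.69e-13 / 4.18e-105 = 1.84e92

1.84e92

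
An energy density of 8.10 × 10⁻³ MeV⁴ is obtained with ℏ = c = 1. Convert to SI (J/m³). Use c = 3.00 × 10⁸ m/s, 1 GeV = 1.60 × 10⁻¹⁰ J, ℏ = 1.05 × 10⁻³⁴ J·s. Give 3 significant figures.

[E]/[L]³ = [E]⁴/(ℏc)³; restore (ℏc)⁻³.
1 GeV⁴ → 1/(ℏc)³ × (1 GeV in J)⁴ = 2.10 × 10³⁷ J/m³.
Convert the energy scale: 8.10 × 10⁻³ MeV⁴ = 8.10 × 10⁻¹⁵ GeV⁴.
Result: 8.10 × 10⁻¹⁵ × 2.10 × 10³⁷ = 1.70 × 10²³ J/m³.

1.70 × 10²³ J/m³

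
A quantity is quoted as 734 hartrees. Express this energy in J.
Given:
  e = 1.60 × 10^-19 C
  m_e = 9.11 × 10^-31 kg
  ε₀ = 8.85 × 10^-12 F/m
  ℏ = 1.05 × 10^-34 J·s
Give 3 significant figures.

3.21 × 10^-15 J

One hartree: E_h = m_e e⁴/(4πε₀ℏ)² = 4.38 × 10^-18 J.
734 × 4.38 × 10^-18 J = 3.21 × 10^-15 J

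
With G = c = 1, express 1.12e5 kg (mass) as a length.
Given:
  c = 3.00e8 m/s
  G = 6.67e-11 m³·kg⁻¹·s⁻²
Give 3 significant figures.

In G = c = 1 units mass has dimensions of length; the conversion factor is G/c².
1.12e5 kg × (G/c²) = 8.30e-23 m

8.30e-23 m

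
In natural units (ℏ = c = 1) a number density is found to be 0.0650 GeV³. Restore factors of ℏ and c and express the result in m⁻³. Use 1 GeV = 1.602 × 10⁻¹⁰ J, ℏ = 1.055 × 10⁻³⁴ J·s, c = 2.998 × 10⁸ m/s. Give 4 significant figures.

Number density is [L]⁻³ = [E]³/(ℏc)³.
1 GeV³ → 1/(ℏc)³ × (1 GeV in J)³ = 1.299 × 10⁴⁷ m⁻³.
Result: 0.0650 × 1.299 × 10⁴⁷ = 8.446 × 10⁴⁵ m⁻³.

8.446 × 10⁴⁵ m⁻³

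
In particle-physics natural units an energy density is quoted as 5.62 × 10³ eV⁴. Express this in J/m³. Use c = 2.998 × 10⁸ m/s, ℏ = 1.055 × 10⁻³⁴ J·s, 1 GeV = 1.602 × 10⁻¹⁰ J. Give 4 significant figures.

[E]/[L]³ = [E]⁴/(ℏc)³; restore (ℏc)⁻³.
1 GeV⁴ → 1/(ℏc)³ × (1 GeV in J)⁴ = 2.082 × 10³⁷ J/m³.
Convert the energy scale: 5.62 × 10³ eV⁴ = 5.62 × 10⁻³³ GeV⁴.
Result: 5.62 × 10⁻³³ × 2.082 × 10³⁷ = 1.170 × 10⁵ J/m³.

1.170 × 10⁵ J/m³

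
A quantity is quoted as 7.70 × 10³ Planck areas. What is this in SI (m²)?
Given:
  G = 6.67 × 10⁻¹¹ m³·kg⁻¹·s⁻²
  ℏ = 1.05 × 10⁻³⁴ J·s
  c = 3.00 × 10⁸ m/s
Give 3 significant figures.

2.00 × 10⁻⁶⁶ m²

One Planck area: A_P = ℏG/c³ = 2.59 × 10⁻⁷⁰ m².
7.70 × 10³ × 2.59 × 10⁻⁷⁰ m² = 2.00 × 10⁻⁶⁶ m²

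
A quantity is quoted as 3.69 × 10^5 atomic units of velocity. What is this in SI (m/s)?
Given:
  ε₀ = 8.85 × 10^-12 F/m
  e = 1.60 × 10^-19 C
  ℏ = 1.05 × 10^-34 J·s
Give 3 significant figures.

One atomic unit of velocity: v_au = e²/(4πε₀ℏ) = 2.19 × 10^6 m/s.
3.69 × 10^5 × 2.19 × 10^6 m/s = 8.09 × 10^11 m/s

8.09 × 10^11 m/s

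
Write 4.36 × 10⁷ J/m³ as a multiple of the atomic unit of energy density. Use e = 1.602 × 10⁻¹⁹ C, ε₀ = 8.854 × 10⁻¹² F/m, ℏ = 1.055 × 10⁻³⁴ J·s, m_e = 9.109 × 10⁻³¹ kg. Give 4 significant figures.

atomic unit of energy density: u_au = E_h/a₀³ = m_e⁴e¹⁰/((4πε₀)⁵ℏ⁸) = 2.929 × 10¹³ J/m³.
4.36 × 10⁷ / 2.929 × 10¹³ = 1.488 × 10⁻⁶

1.488 × 10⁻⁶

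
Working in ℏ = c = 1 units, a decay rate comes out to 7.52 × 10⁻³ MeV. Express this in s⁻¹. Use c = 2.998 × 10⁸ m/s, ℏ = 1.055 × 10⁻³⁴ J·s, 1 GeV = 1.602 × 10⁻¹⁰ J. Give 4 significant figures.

A rate is [E]/ℏ; divide by ℏ.
1 GeV → 1/ℏ × (1 GeV in J) = 1.518 × 10²⁴ s⁻¹.
Convert the energy scale: 7.52 × 10⁻³ MeV = 7.52 × 10⁻⁶ GeV.
Result: 7.52 × 10⁻⁶ × 1.518 × 10²⁴ = 1.142 × 10¹⁹ s⁻¹.

1.142 × 10¹⁹ s⁻¹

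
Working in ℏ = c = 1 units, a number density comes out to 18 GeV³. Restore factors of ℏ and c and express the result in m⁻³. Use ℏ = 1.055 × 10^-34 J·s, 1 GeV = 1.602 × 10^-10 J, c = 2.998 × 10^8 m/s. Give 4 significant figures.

2.339 × 10^48 m⁻³

Number density is [L]⁻³ = [E]³/(ℏc)³.
1 GeV³ → 1/(ℏc)³ × (1 GeV in J)³ = 1.299 × 10^47 m⁻³.
Result: 18 × 1.299 × 10^47 = 2.339 × 10^48 m⁻³.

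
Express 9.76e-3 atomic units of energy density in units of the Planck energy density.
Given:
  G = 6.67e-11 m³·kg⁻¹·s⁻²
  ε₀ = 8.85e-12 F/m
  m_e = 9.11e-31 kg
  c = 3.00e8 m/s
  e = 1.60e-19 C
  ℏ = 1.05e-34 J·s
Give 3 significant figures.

6.28e-103

atomic unit of energy density: u_au = E_h/a₀³ = m_e⁴e¹⁰/((4πε₀)⁵ℏ⁸) = 3.01e13 J/m³
Planck energy density: u_P = c⁷/(ℏG²) = 4.68e113 J/m³
9.76e-3 × 3.01e13 / 4.68e113 = 6.28e-103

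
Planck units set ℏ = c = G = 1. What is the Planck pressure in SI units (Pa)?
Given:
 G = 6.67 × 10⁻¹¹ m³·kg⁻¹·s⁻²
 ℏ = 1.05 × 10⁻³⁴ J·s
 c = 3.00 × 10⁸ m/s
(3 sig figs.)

4.68 × 10¹¹³ Pa

Dimensional analysis gives p_P = c⁷/(ℏG²).
  = 2.19 × 10⁵⁹ / 4.67 × 10⁻⁵⁵
  = 4.68 × 10¹¹³ Pa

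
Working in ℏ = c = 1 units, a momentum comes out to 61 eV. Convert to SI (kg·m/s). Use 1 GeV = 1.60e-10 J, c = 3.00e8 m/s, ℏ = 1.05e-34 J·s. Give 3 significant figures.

Momentum is [E]/c; divide by c.
1 GeV → 1/c × (1 GeV in J) = 5.33e-19 kg·m/s.
Convert the energy scale: 61 eV = 6.10e-8 GeV.
Result: 6.10e-8 × 5.33e-19 = 3.25e-26 kg·m/s.

3.25e-26 kg·m/s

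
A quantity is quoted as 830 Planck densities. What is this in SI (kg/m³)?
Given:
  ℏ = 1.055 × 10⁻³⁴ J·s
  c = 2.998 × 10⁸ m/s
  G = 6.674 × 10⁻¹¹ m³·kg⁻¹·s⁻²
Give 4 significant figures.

One Planck density: ρ_P = c⁵/(ℏG²) = 5.154 × 10⁹⁶ kg/m³.
830 × 5.154 × 10⁹⁶ kg/m³ = 4.278 × 10⁹⁹ kg/m³

4.278 × 10⁹⁹ kg/m³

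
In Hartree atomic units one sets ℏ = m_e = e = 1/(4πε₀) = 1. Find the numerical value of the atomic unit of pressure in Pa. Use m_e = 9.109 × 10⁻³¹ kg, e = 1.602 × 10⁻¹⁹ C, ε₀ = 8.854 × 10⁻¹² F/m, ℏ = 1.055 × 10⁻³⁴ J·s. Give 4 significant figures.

2.929 × 10¹³ Pa

P_au = E_h/a₀³ = m_e⁴e¹⁰/((4πε₀)⁵ℏ⁸)
E_h = 4.354 × 10⁻¹⁸ J
a₀ = 5.297 × 10⁻¹¹ m
E_h/a₀³ = 2.929 × 10¹³ Pa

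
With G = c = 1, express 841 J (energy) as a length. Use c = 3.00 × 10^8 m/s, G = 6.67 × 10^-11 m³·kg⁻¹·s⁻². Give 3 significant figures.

Energy → length via G/c⁴.
841 J × (G/c⁴) = 6.93 × 10^-42 m

6.93 × 10^-42 m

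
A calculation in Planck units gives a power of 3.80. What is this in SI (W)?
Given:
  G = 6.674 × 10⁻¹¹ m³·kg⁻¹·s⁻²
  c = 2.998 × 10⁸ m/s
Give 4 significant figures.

1.379 × 10⁵³ W

One Planck power: P_P = c⁵/G = 3.629 × 10⁵² W.
3.80 × 3.629 × 10⁵² W = 1.379 × 10⁵³ W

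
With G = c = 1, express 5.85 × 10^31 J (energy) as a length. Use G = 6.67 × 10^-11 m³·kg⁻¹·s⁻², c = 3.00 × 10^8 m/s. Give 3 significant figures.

4.82 × 10^-13 m

Energy → length via G/c⁴.
5.85 × 10^31 J × (G/c⁴) = 4.82 × 10^-13 m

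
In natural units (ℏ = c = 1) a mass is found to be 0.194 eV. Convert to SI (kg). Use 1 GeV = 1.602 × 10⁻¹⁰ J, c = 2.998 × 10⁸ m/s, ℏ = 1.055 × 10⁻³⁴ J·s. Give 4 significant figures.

Mass is [E]/c²; divide by c².
1 GeV → 1/c² × (1 GeV in J) = 1.782 × 10⁻²⁷ kg.
Convert the energy scale: 0.194 eV = 1.94 × 10⁻¹⁰ GeV.
Result: 1.94 × 10⁻¹⁰ × 1.782 × 10⁻²⁷ = 3.458 × 10⁻³⁷ kg.

3.458 × 10⁻³⁷ kg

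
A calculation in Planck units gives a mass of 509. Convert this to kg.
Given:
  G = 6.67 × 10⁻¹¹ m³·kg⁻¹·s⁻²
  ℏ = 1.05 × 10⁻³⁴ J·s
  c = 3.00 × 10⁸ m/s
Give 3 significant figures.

One Planck mass: m_P = √(ℏc/G) = 2.17 × 10⁻⁸ kg.
509 × 2.17 × 10⁻⁸ kg = 1.11 × 10⁻⁵ kg

1.11 × 10⁻⁵ kg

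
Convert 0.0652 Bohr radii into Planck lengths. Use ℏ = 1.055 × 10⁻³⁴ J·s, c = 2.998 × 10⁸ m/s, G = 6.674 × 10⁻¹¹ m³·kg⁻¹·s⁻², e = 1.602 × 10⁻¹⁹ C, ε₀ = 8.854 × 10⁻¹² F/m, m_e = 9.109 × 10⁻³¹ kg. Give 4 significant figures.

Bohr radius: a₀ = 4πε₀ℏ²/(m_e e²) = 5.297 × 10⁻¹¹ m
Planck length: ℓ_P = √(ℏG/c³) = 1.616 × 10⁻³⁵ m
0.0652 × 5.297 × 10⁻¹¹ / 1.616 × 10⁻³⁵ = 2.137 × 10²³

2.137 × 10²³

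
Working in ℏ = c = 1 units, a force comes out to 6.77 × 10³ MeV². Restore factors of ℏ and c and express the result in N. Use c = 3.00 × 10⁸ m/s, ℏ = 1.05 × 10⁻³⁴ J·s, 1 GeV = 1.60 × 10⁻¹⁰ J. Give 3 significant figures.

5.50 × 10³ N

Force is [E]/[L] = [E]²/(ℏc); restore (ℏc)⁻¹.
1 GeV² → 1/(ℏc) × (1 GeV in J)² = 8.13 × 10⁵ N.
Convert the energy scale: 6.77 × 10³ MeV² = 6.77 × 10⁻³ GeV².
Result: 6.77 × 10⁻³ × 8.13 × 10⁵ = 5.50 × 10³ N.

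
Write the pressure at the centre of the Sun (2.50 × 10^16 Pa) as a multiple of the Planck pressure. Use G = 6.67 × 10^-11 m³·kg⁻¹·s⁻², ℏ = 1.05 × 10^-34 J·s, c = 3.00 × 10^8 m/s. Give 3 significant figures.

Planck pressure: p_P = c⁷/(ℏG²) = 4.68 × 10^113 Pa.
2.50 × 10^16 / 4.68 × 10^113 = 5.34 × 10^-98

5.34 × 10^-98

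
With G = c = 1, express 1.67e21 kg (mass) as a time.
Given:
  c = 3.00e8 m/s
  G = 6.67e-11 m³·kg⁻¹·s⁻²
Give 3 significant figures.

Mass → time via G/c³.
1.67e21 kg × (G/c³) = 4.13e-15 s

4.13e-15 s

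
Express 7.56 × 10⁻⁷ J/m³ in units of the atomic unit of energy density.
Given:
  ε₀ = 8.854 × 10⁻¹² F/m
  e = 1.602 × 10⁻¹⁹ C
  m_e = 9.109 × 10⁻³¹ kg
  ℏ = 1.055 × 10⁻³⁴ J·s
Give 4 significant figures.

2.581 × 10⁻²⁰

atomic unit of energy density: u_au = E_h/a₀³ = m_e⁴e¹⁰/((4πε₀)⁵ℏ⁸) = 2.929 × 10¹³ J/m³.
7.56 × 10⁻⁷ / 2.929 × 10¹³ = 2.581 × 10⁻²⁰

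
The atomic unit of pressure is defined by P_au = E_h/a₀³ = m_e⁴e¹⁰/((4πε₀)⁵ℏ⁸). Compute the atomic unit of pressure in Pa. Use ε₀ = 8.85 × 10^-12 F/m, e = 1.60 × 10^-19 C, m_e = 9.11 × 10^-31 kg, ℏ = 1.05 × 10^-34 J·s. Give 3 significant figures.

3.01 × 10^13 Pa

P_au = E_h/a₀³ = m_e⁴e¹⁰/((4πε₀)⁵ℏ⁸)
E_h = 4.38 × 10^-18 J
a₀ = 5.26 × 10^-11 m
E_h/a₀³ = 3.01 × 10^13 Pa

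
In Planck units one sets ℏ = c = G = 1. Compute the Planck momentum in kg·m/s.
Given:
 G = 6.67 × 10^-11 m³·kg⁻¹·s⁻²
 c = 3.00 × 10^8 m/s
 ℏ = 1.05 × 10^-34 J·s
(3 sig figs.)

6.52 kg·m/s

p_P = √(ℏc³/G)
  = √(42.5)
  = 6.52 kg·m/s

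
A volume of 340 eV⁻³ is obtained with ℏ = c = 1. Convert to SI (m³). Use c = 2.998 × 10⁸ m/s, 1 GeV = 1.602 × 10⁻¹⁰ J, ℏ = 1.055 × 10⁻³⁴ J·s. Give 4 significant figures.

2.617 × 10⁻¹⁸ m³

Volume is [L]³ = [E]⁻³·(ℏc)³.
1 GeV⁻³ → (ℏc)³ × (1 GeV in J)⁻³ = 7.696 × 10⁻⁴⁸ m³.
Convert the energy scale: 340 eV⁻³ = 3.40 × 10²⁹ GeV⁻³.
Result: 3.40 × 10²⁹ × 7.696 × 10⁻⁴⁸ = 2.617 × 10⁻¹⁸ m³.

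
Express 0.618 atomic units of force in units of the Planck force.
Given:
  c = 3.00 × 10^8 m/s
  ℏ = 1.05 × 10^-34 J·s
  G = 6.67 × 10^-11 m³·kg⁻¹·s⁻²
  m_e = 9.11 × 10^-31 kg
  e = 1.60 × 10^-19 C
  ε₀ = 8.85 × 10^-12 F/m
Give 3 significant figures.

4.24 × 10^-52

atomic unit of force: F_au = E_h/a₀ = m_e²e⁶/((4πε₀)³ℏ⁴) = 8.33 × 10^-8 N
Planck force: F_P = c⁴/G = 1.21 × 10^44 N
0.618 × 8.33 × 10^-8 / 1.21 × 10^44 = 4.24 × 10^-52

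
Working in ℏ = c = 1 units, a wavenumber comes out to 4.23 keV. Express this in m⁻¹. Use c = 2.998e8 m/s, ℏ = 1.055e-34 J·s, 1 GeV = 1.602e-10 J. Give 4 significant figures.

2.142e10 m⁻¹

Inverse length is [E]/(ℏc).
1 GeV → 1/(ℏc) × (1 GeV in J) = 5.065e15 m⁻¹.
Convert the energy scale: 4.23 keV = 4.23e-6 GeV.
Result: 4.23e-6 × 5.065e15 = 2.142e10 m⁻¹.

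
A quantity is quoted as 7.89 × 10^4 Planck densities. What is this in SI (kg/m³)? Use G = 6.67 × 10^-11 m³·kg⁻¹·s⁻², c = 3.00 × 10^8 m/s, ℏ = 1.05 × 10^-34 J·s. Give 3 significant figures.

One Planck density: ρ_P = c⁵/(ℏG²) = 5.20 × 10^96 kg/m³.
7.89 × 10^4 × 5.20 × 10^96 kg/m³ = 4.10 × 10^101 kg/m³

4.10 × 10^101 kg/m³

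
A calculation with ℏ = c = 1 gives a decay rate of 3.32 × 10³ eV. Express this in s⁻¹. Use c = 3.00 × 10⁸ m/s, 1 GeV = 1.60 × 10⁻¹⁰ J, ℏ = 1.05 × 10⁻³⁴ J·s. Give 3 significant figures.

5.06 × 10¹⁸ s⁻¹

A rate is [E]/ℏ; divide by ℏ.
1 GeV → 1/ℏ × (1 GeV in J) = 1.52 × 10²⁴ s⁻¹.
Convert the energy scale: 3.32 × 10³ eV = 3.32 × 10⁻⁶ GeV.
Result: 3.32 × 10⁻⁶ × 1.52 × 10²⁴ = 5.06 × 10¹⁸ s⁻¹.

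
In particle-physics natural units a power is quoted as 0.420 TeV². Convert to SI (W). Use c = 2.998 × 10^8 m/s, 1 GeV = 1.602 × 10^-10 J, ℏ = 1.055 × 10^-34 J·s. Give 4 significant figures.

1.022 × 10^20 W

Power is [E]/[T] = [E]²/ℏ.
1 GeV² → 1/ℏ × (1 GeV in J)² = 2.433 × 10^14 W.
Convert the energy scale: 0.420 TeV² = 4.20 × 10^5 GeV².
Result: 4.20 × 10^5 × 2.433 × 10^14 = 1.022 × 10^20 W.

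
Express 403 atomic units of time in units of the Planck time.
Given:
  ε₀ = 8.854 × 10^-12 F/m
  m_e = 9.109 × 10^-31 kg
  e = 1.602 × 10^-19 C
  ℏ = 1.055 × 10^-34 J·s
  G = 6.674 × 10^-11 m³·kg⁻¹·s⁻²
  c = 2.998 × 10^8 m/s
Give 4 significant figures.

atomic unit of time: τ_au = (4πε₀)²ℏ³/(m_e e⁴) = 2.423 × 10^-17 s
Planck time: t_P = √(ℏG/c⁵) = 5.392 × 10^-44 s
403 × 2.423 × 10^-17 / 5.392 × 10^-44 = 1.811 × 10^29

1.811 × 10^29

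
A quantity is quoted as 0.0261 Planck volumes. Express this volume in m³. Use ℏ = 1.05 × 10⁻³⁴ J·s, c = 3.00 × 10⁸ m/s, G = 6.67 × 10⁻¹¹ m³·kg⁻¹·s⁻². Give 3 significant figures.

1.09 × 10⁻¹⁰⁶ m³

One Planck volume: V_P = (ℏG/c³)^(3/2) = 4.18 × 10⁻¹⁰⁵ m³.
0.0261 × 4.18 × 10⁻¹⁰⁵ m³ = 1.09 × 10⁻¹⁰⁶ m³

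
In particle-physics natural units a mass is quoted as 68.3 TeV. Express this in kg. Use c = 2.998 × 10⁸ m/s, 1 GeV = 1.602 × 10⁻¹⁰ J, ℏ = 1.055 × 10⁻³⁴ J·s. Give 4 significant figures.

1.217 × 10⁻²² kg

Mass is [E]/c²; divide by c².
1 GeV → 1/c² × (1 GeV in J) = 1.782 × 10⁻²⁷ kg.
Convert the energy scale: 68.3 TeV = 6.83 × 10⁴ GeV.
Result: 6.83 × 10⁴ × 1.782 × 10⁻²⁷ = 1.217 × 10⁻²² kg.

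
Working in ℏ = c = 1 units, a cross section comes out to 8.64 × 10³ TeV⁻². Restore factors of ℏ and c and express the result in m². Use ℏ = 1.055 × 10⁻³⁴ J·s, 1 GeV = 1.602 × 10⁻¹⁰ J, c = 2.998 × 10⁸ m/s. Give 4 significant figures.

3.368 × 10⁻³⁴ m²

Area is [L]² = [E]⁻²·(ℏc)²; restore (ℏc)².
1 GeV⁻² → (ℏc)² × (1 GeV in J)⁻² = 3.898 × 10⁻³² m².
Convert the energy scale: 8.64 × 10³ TeV⁻² = 8.64 × 10⁻³ GeV⁻².
Result: 8.64 × 10⁻³ × 3.898 × 10⁻³² = 3.368 × 10⁻³⁴ m².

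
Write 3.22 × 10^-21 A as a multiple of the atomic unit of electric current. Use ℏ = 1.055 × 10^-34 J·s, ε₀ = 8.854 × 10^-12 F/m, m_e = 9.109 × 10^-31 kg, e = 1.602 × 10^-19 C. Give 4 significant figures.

4.870 × 10^-19

atomic unit of electric current: I_au = e E_h/ℏ = m_e e⁵/((4πε₀)²ℏ³) = 6.612 × 10^-3 A.
3.22 × 10^-21 / 6.612 × 10^-3 = 4.870 × 10^-19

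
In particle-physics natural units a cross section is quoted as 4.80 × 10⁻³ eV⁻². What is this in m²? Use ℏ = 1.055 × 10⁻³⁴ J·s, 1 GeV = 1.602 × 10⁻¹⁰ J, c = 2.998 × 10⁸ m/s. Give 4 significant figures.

Area is [L]² = [E]⁻²·(ℏc)²; restore (ℏc)².
1 GeV⁻² → (ℏc)² × (1 GeV in J)⁻² = 3.898 × 10⁻³² m².
Convert the energy scale: 4.80 × 10⁻³ eV⁻² = 4.80 × 10¹⁵ GeV⁻².
Result: 4.80 × 10¹⁵ × 3.898 × 10⁻³² = 1.871 × 10⁻¹⁶ m².

1.871 × 10⁻¹⁶ m²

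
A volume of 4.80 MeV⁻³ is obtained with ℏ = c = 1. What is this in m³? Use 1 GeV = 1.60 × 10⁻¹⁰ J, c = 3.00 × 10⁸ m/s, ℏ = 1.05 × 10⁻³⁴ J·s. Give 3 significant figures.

3.66 × 10⁻³⁸ m³

Volume is [L]³ = [E]⁻³·(ℏc)³.
1 GeV⁻³ → (ℏc)³ × (1 GeV in J)⁻³ = 7.63 × 10⁻⁴⁸ m³.
Convert the energy scale: 4.80 MeV⁻³ = 4.80 × 10⁹ GeV⁻³.
Result: 4.80 × 10⁹ × 7.63 × 10⁻⁴⁸ = 3.66 × 10⁻³⁸ m³.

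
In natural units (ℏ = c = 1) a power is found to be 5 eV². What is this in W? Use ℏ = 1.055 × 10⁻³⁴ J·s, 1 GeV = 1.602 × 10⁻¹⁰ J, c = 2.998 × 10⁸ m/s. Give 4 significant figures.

Power is [E]/[T] = [E]²/ℏ.
1 GeV² → 1/ℏ × (1 GeV in J)² = 2.433 × 10¹⁴ W.
Convert the energy scale: 5 eV² = 5.00 × 10⁻¹⁸ GeV².
Result: 5.00 × 10⁻¹⁸ × 2.433 × 10¹⁴ = 1.216 × 10⁻³ W.

1.216 × 10⁻³ W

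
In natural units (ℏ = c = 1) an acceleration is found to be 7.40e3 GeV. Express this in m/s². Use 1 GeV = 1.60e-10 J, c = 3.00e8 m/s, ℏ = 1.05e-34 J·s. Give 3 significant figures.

Acceleration is [L]/[T]² = c·[E]/ℏ.
1 GeV → c/ℏ × (1 GeV in J) = 4.57e32 m/s².
Result: 7.40e3 × 4.57e32 = 3.38e36 m/s².

3.38e36 m/s²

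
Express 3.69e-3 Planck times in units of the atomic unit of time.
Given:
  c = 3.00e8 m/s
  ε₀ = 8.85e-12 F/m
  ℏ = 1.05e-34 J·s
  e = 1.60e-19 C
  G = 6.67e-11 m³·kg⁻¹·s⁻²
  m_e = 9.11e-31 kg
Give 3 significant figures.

8.26e-30

Planck time: t_P = √(ℏG/c⁵) = 5.37e-44 s
atomic unit of time: τ_au = (4πε₀)²ℏ³/(m_e e⁴) = 2.40e-17 s
3.69e-3 × 5.37e-44 / 2.40e-17 = 8.26e-30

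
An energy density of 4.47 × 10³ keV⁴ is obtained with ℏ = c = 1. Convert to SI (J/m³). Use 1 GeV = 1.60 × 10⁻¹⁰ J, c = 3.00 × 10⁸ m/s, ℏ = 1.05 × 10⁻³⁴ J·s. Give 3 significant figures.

[E]/[L]³ = [E]⁴/(ℏc)³; restore (ℏc)⁻³.
1 GeV⁴ → 1/(ℏc)³ × (1 GeV in J)⁴ = 2.10 × 10³⁷ J/m³.
Convert the energy scale: 4.47 × 10³ keV⁴ = 4.47 × 10⁻²¹ GeV⁴.
Result: 4.47 × 10⁻²¹ × 2.10 × 10³⁷ = 9.37 × 10¹⁶ J/m³.

9.37 × 10¹⁶ J/m³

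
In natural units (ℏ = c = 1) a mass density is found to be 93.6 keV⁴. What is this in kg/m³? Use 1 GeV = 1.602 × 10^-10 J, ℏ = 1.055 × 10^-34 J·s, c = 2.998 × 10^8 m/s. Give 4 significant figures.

0.02168 kg/m³

Mass density is [E]/(c²[L]³) = [E]⁴/(ℏ³c⁵).
1 GeV⁴ → 1/(ℏ³c⁵) × (1 GeV in J)⁴ = 2.316 × 10^20 kg/m³.
Convert the energy scale: 93.6 keV⁴ = 9.36 × 10^-23 GeV⁴.
Result: 9.36 × 10^-23 × 2.316 × 10^20 = 0.02168 kg/m³.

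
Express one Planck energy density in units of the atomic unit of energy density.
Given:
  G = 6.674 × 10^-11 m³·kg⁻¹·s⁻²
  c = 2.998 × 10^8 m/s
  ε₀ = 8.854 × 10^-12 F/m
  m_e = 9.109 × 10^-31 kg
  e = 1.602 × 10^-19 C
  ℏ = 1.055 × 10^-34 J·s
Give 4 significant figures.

Planck energy density: u_P = c⁷/(ℏG²) = 4.632 × 10^113 J/m³
atomic unit of energy density: u_au = E_h/a₀³ = m_e⁴e¹⁰/((4πε₀)⁵ℏ⁸) = 2.929 × 10^13 J/m³
ratio = 4.632 × 10^113 / 2.929 × 10^13 = 1.581 × 10^100

1.581 × 10^100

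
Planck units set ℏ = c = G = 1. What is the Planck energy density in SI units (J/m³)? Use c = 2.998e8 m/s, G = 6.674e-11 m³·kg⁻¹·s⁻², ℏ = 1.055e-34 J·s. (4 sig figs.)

4.632e113 J/m³

From ℏ = c = G = 1 the energy density scale is u_P = c⁷/(ℏG²).
  = 2.177e59 / 4.699e-55
  = 4.632e113 J/m³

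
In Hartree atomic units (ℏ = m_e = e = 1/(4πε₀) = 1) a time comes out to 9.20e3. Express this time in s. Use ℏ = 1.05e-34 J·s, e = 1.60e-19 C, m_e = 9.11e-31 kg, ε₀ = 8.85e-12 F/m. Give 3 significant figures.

2.21e-13 s

One atomic unit of time: τ_au = (4πε₀)²ℏ³/(m_e e⁴) = 2.40e-17 s.
9.20e3 × 2.40e-17 s = 2.21e-13 s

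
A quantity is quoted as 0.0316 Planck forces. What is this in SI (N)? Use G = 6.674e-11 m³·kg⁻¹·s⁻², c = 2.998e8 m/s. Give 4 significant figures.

One Planck force: F_P = c⁴/G = 1.210e44 N.
0.0316 × 1.210e44 N = 3.825e42 N

3.825e42 N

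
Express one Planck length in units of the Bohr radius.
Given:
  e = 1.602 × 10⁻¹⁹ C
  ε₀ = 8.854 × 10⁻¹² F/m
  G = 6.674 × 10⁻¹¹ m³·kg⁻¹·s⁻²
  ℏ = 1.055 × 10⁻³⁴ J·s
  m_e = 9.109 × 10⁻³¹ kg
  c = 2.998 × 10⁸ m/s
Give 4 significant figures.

Planck length: ℓ_P = √(ℏG/c³) = 1.616 × 10⁻³⁵ m
Bohr radius: a₀ = 4πε₀ℏ²/(m_e e²) = 5.297 × 10⁻¹¹ m
ratio = 1.616 × 10⁻³⁵ / 5.297 × 10⁻¹¹ = 3.051 × 10⁻²⁵

3.051 × 10⁻²⁵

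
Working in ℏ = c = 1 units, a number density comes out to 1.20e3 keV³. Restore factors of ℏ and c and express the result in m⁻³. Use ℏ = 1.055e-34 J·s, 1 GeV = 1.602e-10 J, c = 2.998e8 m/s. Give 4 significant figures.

1.559e32 m⁻³

Number density is [L]⁻³ = [E]³/(ℏc)³.
1 GeV³ → 1/(ℏc)³ × (1 GeV in J)³ = 1.299e47 m⁻³.
Convert the energy scale: 1.20e3 keV³ = 1.20e-15 GeV³.
Result: 1.20e-15 × 1.299e47 = 1.559e32 m⁻³.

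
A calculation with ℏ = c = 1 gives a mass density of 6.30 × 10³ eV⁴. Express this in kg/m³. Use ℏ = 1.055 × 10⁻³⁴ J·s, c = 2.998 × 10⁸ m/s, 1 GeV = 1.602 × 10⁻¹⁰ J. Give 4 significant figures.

1.459 × 10⁻¹² kg/m³

Mass density is [E]/(c²[L]³) = [E]⁴/(ℏ³c⁵).
1 GeV⁴ → 1/(ℏ³c⁵) × (1 GeV in J)⁴ = 2.316 × 10²⁰ kg/m³.
Convert the energy scale: 6.30 × 10³ eV⁴ = 6.30 × 10⁻³³ GeV⁴.
Result: 6.30 × 10⁻³³ × 2.316 × 10²⁰ = 1.459 × 10⁻¹² kg/m³.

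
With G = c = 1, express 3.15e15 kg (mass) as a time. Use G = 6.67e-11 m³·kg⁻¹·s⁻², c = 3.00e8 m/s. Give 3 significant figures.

7.78e-21 s

Mass → time via G/c³.
3.15e15 kg × (G/c³) = 7.78e-21 s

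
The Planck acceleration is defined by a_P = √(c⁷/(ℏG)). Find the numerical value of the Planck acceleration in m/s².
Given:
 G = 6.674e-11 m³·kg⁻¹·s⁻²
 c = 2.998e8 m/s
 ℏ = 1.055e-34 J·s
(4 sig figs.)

5.560e51 m/s²

a_P = √(c⁷/(ℏG))
  = √(3.092e103)
  = 5.560e51 m/s²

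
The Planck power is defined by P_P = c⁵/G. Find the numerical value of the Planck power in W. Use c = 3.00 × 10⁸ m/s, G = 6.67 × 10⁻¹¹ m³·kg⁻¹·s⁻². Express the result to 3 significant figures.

P_P = c⁵/G
  = 2.43 × 10⁴² / 6.67 × 10⁻¹¹
  = 3.64 × 10⁵² W

3.64 × 10⁵² W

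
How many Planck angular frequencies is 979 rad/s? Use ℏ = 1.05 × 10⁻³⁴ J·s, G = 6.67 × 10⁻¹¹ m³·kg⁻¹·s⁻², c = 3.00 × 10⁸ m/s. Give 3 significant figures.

Planck angular frequency: ω_P = √(c⁵/(ℏG)) = 1.86 × 10⁴³ rad/s.
979 / 1.86 × 10⁴³ = 5.26 × 10⁻⁴¹

5.26 × 10⁻⁴¹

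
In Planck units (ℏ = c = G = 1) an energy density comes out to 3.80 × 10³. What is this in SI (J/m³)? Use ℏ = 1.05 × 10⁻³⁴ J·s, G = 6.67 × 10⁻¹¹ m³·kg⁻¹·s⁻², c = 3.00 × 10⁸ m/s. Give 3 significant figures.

1.78 × 10¹¹⁷ J/m³

One Planck energy density: u_P = c⁷/(ℏG²) = 4.68 × 10¹¹³ J/m³.
3.80 × 10³ × 4.68 × 10¹¹³ J/m³ = 1.78 × 10¹¹⁷ J/m³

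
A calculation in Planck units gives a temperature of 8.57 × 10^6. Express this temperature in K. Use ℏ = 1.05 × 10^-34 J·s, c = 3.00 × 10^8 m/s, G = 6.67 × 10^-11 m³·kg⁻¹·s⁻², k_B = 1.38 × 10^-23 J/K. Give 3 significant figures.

1.21 × 10^39 K

One Planck temperature: T_P = √(ℏc⁵/G) / k_B = 1.42 × 10^32 K.
8.57 × 10^6 × 1.42 × 10^32 K = 1.21 × 10^39 K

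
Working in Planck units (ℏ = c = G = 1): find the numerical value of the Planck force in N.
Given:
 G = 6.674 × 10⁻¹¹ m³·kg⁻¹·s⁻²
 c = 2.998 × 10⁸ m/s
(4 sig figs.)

1.210 × 10⁴⁴ N

From ℏ = c = G = 1 the force scale is F_P = c⁴/G.
  = 8.078 × 10³³ / 6.674 × 10⁻¹¹
  = 1.210 × 10⁴⁴ N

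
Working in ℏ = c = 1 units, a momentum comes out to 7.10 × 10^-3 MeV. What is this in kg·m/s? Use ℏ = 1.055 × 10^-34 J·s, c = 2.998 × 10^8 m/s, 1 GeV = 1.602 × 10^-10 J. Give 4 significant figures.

3.794 × 10^-24 kg·m/s

Momentum is [E]/c; divide by c.
1 GeV → 1/c × (1 GeV in J) = 5.344 × 10^-19 kg·m/s.
Convert the energy scale: 7.10 × 10^-3 MeV = 7.10 × 10^-6 GeV.
Result: 7.10 × 10^-6 × 5.344 × 10^-19 = 3.794 × 10^-24 kg·m/s.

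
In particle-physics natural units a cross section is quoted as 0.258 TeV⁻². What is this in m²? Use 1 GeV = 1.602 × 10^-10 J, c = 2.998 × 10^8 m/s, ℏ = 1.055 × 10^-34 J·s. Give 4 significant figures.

1.006 × 10^-38 m²

Area is [L]² = [E]⁻²·(ℏc)²; restore (ℏc)².
1 GeV⁻² → (ℏc)² × (1 GeV in J)⁻² = 3.898 × 10^-32 m².
Convert the energy scale: 0.258 TeV⁻² = 2.58 × 10^-7 GeV⁻².
Result: 2.58 × 10^-7 × 3.898 × 10^-32 = 1.006 × 10^-38 m².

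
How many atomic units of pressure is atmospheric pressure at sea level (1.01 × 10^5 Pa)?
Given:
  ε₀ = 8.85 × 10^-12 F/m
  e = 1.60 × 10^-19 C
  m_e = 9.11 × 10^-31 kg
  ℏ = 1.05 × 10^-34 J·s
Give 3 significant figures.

atomic unit of pressure: P_au = E_h/a₀³ = m_e⁴e¹⁰/((4πε₀)⁵ℏ⁸) = 3.01 × 10^13 Pa.
1.01 × 10^5 / 3.01 × 10^13 = 3.35 × 10^-9

3.35 × 10^-9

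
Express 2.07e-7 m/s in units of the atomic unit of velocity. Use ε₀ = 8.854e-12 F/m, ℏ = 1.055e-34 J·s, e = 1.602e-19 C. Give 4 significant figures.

9.468e-14

atomic unit of velocity: v_au = e²/(4πε₀ℏ) = 2.186e6 m/s.
2.07e-7 / 2.186e6 = 9.468e-14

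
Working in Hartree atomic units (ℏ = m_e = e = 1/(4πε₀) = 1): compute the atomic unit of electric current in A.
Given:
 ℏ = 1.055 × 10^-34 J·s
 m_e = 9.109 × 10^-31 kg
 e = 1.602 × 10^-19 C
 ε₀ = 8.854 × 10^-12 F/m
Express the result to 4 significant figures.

From ℏ = m_e = e = 1/(4πε₀) = 1 the current scale is I_au = e E_h/ℏ = m_e e⁵/((4πε₀)²ℏ³).
E_h = 4.354 × 10^-18 J
e·E_h/ℏ = 6.612 × 10^-3 A

6.612 × 10^-3 A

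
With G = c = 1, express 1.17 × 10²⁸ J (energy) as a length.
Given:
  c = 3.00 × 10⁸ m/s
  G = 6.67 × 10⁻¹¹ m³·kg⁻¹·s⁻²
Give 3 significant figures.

Energy → length via G/c⁴.
1.17 × 10²⁸ J × (G/c⁴) = 9.63 × 10⁻¹⁷ m

9.63 × 10⁻¹⁷ m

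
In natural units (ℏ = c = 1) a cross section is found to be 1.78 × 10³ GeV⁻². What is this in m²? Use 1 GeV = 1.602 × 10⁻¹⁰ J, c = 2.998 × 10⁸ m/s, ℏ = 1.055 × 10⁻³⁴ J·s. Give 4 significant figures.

Area is [L]² = [E]⁻²·(ℏc)²; restore (ℏc)².
1 GeV⁻² → (ℏc)² × (1 GeV in J)⁻² = 3.898 × 10⁻³² m².
Result: 1.78 × 10³ × 3.898 × 10⁻³² = 6.938 × 10⁻²⁹ m².

6.938 × 10⁻²⁹ m²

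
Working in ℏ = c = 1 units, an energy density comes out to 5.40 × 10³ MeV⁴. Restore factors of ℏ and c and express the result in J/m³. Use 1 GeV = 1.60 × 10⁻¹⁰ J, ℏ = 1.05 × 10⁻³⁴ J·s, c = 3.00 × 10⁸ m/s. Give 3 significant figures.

[E]/[L]³ = [E]⁴/(ℏc)³; restore (ℏc)⁻³.
1 GeV⁴ → 1/(ℏc)³ × (1 GeV in J)⁴ = 2.10 × 10³⁷ J/m³.
Convert the energy scale: 5.40 × 10³ MeV⁴ = 5.40 × 10⁻⁹ GeV⁴.
Result: 5.40 × 10⁻⁹ × 2.10 × 10³⁷ = 1.13 × 10²⁹ J/m³.

1.13 × 10²⁹ J/m³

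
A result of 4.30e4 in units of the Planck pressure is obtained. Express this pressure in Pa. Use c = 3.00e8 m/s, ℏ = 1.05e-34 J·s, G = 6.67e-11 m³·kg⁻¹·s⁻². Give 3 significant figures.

2.01e118 Pa

One Planck pressure: p_P = c⁷/(ℏG²) = 4.68e113 Pa.
4.30e4 × 4.68e113 Pa = 2.01e118 Pa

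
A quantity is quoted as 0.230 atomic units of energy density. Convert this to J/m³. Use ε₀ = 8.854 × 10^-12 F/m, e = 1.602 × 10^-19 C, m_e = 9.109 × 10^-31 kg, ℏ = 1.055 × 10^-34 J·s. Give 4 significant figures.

One atomic unit of energy density: u_au = E_h/a₀³ = m_e⁴e¹⁰/((4πε₀)⁵ℏ⁸) = 2.929 × 10^13 J/m³.
0.230 × 2.929 × 10^13 J/m³ = 6.737 × 10^12 J/m³

6.737 × 10^12 J/m³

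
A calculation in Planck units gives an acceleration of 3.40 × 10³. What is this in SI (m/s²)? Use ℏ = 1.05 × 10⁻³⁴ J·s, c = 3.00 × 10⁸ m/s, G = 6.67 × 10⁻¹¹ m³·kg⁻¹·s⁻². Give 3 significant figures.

One Planck acceleration: a_P = √(c⁷/(ℏG)) = 5.59 × 10⁵¹ m/s².
3.40 × 10³ × 5.59 × 10⁵¹ m/s² = 1.90 × 10⁵⁵ m/s²

1.90 × 10⁵⁵ m/s²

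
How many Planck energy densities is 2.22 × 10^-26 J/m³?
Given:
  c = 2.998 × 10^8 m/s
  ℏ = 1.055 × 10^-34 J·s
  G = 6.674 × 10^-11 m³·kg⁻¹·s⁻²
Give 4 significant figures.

4.792 × 10^-140

Planck energy density: u_P = c⁷/(ℏG²) = 4.632 × 10^113 J/m³.
2.22 × 10^-26 / 4.632 × 10^113 = 4.792 × 10^-140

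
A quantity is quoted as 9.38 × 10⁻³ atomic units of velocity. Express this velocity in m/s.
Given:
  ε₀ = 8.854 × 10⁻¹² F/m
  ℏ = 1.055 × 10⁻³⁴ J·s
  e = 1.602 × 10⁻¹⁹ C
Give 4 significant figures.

One atomic unit of velocity: v_au = e²/(4πε₀ℏ) = 2.186 × 10⁶ m/s.
9.38 × 10⁻³ × 2.186 × 10⁶ m/s = 2.051 × 10⁴ m/s

2.051 × 10⁴ m/s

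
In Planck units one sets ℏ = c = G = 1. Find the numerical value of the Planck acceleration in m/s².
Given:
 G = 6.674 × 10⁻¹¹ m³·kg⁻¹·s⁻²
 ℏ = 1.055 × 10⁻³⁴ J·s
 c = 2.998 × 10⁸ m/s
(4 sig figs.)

5.560 × 10⁵¹ m/s²

a_P = √(c⁷/(ℏG))
  = √(3.092 × 10¹⁰³)
  = 5.560 × 10⁵¹ m/s²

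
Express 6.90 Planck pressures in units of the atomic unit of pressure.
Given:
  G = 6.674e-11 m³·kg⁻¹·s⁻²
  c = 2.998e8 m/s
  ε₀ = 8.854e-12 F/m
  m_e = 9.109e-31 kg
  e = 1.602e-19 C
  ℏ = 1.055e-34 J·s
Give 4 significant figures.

Planck pressure: p_P = c⁷/(ℏG²) = 4.632e113 Pa
atomic unit of pressure: P_au = E_h/a₀³ = m_e⁴e¹⁰/((4πε₀)⁵ℏ⁸) = 2.929e13 Pa
6.90 × 4.632e113 / 2.929e13 = 1.091e101

1.091e101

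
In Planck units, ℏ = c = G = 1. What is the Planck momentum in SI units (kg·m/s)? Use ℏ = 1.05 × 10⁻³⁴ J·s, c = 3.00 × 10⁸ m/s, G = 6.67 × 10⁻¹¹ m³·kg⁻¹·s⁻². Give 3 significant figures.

6.52 kg·m/s

From ℏ = c = G = 1 the momentum scale is p_P = √(ℏc³/G).
  = √(42.5)
  = 6.52 kg·m/s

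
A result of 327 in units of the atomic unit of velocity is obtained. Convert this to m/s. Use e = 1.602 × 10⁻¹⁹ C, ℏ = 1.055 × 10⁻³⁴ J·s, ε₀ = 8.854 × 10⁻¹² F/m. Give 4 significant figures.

One atomic unit of velocity: v_au = e²/(4πε₀ℏ) = 2.186 × 10⁶ m/s.
327 × 2.186 × 10⁶ m/s = 7.149 × 10⁸ m/s

7.149 × 10⁸ m/s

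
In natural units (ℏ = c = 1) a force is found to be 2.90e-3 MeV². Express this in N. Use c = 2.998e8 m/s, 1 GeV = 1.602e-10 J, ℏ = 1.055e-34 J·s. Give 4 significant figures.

Force is [E]/[L] = [E]²/(ℏc); restore (ℏc)⁻¹.
1 GeV² → 1/(ℏc) × (1 GeV in J)² = 8.114e5 N.
Convert the energy scale: 2.90e-3 MeV² = 2.90e-9 GeV².
Result: 2.90e-9 × 8.114e5 = 2.353e-3 N.

2.353e-3 N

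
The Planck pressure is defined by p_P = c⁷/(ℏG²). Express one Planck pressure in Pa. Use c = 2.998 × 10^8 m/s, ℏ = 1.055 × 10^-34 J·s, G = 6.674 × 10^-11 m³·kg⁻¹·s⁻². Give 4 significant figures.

p_P = c⁷/(ℏG²)
  = 2.177 × 10^59 / 4.699 × 10^-55
  = 4.632 × 10^113 Pa

4.632 × 10^113 Pa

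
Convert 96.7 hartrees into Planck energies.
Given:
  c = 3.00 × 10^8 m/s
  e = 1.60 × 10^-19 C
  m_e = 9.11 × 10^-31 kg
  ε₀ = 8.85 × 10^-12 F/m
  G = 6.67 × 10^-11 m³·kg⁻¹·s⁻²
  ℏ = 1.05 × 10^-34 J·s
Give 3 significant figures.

hartree: E_h = m_e e⁴/(4πε₀ℏ)² = 4.38 × 10^-18 J
Planck energy: E_P = √(ℏc⁵/G) = 1.96 × 10^9 J
96.7 × 4.38 × 10^-18 / 1.96 × 10^9 = 2.16 × 10^-25

2.16 × 10^-25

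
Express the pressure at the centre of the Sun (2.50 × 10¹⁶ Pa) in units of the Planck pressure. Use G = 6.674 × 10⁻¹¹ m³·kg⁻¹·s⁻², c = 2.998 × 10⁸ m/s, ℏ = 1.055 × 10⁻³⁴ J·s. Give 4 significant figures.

Planck pressure: p_P = c⁷/(ℏG²) = 4.632 × 10¹¹³ Pa.
2.50 × 10¹⁶ / 4.632 × 10¹¹³ = 5.397 × 10⁻⁹⁸

5.397 × 10⁻⁹⁸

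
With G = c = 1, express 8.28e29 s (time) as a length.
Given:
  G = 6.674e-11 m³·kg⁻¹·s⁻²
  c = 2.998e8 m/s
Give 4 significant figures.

Time → length via c.
8.28e29 s × (c) = 2.482e38 m

2.482e38 m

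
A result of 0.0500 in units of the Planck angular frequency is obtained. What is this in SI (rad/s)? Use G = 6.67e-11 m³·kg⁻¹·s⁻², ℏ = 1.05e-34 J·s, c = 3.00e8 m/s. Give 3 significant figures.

One Planck angular frequency: ω_P = √(c⁵/(ℏG)) = 1.86e43 rad/s.
0.0500 × 1.86e43 rad/s = 9.31e41 rad/s

9.31e41 rad/s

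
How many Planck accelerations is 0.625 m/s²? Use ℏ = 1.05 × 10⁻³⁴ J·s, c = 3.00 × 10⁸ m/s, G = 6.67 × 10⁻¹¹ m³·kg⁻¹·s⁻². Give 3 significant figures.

Planck acceleration: a_P = √(c⁷/(ℏG)) = 5.59 × 10⁵¹ m/s².
0.625 / 5.59 × 10⁵¹ = 1.12 × 10⁻⁵²

1.12 × 10⁻⁵²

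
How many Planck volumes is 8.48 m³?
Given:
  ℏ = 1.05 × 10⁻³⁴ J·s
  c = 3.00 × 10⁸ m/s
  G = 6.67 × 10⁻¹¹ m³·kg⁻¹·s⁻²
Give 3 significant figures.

2.03 × 10¹⁰⁵

Planck volume: V_P = (ℏG/c³)^(3/2) = 4.18 × 10⁻¹⁰⁵ m³.
8.48 / 4.18 × 10⁻¹⁰⁵ = 2.03 × 10¹⁰⁵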